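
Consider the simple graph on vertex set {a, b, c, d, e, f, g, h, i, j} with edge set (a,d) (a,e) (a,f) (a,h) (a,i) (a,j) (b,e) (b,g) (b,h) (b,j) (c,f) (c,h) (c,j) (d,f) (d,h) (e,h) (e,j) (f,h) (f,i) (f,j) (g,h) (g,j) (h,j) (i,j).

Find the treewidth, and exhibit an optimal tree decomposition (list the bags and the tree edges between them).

Treewidth 3.
One such decomposition:
Bags: B1 = {a, f, i, j}  B2 = {a, f, h, j}  B3 = {a, d, f, h}  B4 = {a, e, h, j}  B5 = {b, e, h, j}  B6 = {c, f, h, j}  B7 = {b, g, h, j}
Tree: B1–B2, B2–B3, B2–B4, B4–B5, B2–B6, B5–B7

Each bag holds 4 vertices, so the decomposition has width 3, which upper-bounds the treewidth. On the other hand G contains the 4-clique {a, d, f, h}. A clique must lie in a single bag of any decomposition, so no decomposition can have width below 3. Combining the bounds, tw(G) = 3.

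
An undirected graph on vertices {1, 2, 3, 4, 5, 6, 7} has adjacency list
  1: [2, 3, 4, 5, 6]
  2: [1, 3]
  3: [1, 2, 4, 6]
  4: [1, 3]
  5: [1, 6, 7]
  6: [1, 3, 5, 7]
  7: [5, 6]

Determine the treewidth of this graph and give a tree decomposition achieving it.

Treewidth 2.
One optimal decomposition is:
Bags: B1 = {1, 5, 6}  B2 = {1, 3, 6}  B3 = {1, 2, 3}  B4 = {1, 3, 4}  B5 = {5, 6, 7}
Tree: B1–B2, B2–B3, B3–B4, B1–B5

The largest bag has 3 vertices, giving width 2; this decomposition certifies tw(G) ≤ 2. Conversely, {1, 2, 3} is a clique of size 3, and the vertices of any clique must share a bag in every tree decomposition; so some bag has ≥ 3 vertices and tw(G) ≥ 2. Combining the bounds, tw(G) = 2.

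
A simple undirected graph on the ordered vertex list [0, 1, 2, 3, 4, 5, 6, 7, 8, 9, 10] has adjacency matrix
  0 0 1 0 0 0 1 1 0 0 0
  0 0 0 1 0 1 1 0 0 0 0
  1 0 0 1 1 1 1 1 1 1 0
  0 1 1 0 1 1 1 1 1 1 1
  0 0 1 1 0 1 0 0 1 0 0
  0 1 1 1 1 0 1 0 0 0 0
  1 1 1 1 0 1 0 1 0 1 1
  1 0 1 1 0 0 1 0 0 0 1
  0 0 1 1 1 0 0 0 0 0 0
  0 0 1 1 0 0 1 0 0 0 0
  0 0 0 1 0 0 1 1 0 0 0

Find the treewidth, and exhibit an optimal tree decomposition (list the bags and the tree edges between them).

The largest bag has 4 vertices, giving width 3; this decomposition certifies tw(G) ≤ 3. Conversely, {0, 2, 6, 7} is a clique of size 4, and the vertices of any clique must share a bag in every tree decomposition; so some bag has ≥ 4 vertices and tw(G) ≥ 3. Combining the bounds, tw(G) = 3.

Treewidth 3.
One optimal decomposition is:
Bags: B1 = {2, 3, 4, 5}  B2 = {2, 3, 5, 6}  B3 = {2, 3, 6, 9}  B4 = {2, 3, 6, 7}  B5 = {3, 6, 7, 10}  B6 = {0, 2, 6, 7}  B7 = {1, 3, 5, 6}  B8 = {2, 3, 4, 8}
Tree: B1–B2, B2–B3, B3–B4, B4–B5, B4–B6, B2–B7, B1–B8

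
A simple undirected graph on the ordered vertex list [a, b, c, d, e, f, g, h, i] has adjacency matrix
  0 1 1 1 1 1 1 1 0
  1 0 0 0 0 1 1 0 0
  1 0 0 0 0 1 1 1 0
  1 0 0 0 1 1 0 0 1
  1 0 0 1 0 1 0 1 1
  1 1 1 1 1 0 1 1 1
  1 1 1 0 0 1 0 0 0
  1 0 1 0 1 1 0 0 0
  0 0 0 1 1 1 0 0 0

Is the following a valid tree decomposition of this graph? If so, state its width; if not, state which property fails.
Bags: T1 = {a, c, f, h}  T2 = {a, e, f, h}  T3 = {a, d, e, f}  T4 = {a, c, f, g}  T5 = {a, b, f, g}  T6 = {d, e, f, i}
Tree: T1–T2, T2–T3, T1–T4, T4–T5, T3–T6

Vertex coverage: the bags together contain {a, b, c, d, e, f, g, h, i}, the full vertex set. Edge coverage: each edge of G has both endpoints in at least one bag. Running intersection: for every vertex, the bags containing it form a connected subtree. All three properties hold, so this is a valid tree decomposition of width max|bag| − 1 = 3, and hence tw(G) ≤ 3.

Yes; width 3.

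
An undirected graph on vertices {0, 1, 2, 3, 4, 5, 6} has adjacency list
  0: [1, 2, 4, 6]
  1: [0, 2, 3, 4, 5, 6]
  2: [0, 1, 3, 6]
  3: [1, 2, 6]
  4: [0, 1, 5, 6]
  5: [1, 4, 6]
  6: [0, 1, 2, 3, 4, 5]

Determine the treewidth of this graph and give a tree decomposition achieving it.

Treewidth 3.
One optimal decomposition is:
Bags: B1 = {0, 1, 2, 6}  B2 = {0, 1, 4, 6}  B3 = {1, 4, 5, 6}  B4 = {1, 2, 3, 6}
Tree: B1–B2, B2–B3, B1–B4

Each bag holds 4 vertices, so the decomposition has width 3, which upper-bounds the treewidth. On the other hand G contains the 4-clique {0, 1, 2, 6}. A clique must lie in a single bag of any decomposition, so no decomposition can have width below 3. The upper and lower bounds meet at 3, so that is the treewidth.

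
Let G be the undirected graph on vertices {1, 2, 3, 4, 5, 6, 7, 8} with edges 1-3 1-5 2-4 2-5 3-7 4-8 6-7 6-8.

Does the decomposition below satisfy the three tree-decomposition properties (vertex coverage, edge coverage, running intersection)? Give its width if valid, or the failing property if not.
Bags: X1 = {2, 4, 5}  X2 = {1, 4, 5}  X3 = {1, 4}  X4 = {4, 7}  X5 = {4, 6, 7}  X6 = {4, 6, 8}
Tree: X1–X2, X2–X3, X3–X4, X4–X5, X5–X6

A tree decomposition must satisfy three properties: every vertex lies in some bag; for every edge, both endpoints lie together in some bag; and for every vertex, the bags containing it form a connected subtree. Here vertex 3 appears in no bag, so the decomposition is invalid.

No — vertex 3 appears in no bag.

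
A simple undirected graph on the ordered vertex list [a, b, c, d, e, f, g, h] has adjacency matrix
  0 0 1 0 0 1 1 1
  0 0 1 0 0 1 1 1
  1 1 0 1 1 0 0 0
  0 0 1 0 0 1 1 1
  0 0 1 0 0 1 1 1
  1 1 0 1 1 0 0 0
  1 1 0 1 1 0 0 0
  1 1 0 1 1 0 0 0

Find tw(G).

4

A width-4 tree decomposition is:
Bags: B1 = {a, c, f, g, h}  B2 = {b, c, f, g, h}  B3 = {c, e, f, g, h}  B4 = {c, d, f, g, h}
Tree: B1–B2, B2–B3, B3–B4
Every bag has size at most 5, so the width is 5 − 1 = 4 and tw(G) ≤ 4. For the lower bound: the 5 vertex sets {a,h}, {b,f}, {e,g}, {c}, {d} are disjoint, each induces a connected subgraph, and every pair is joined by at least one edge of G. Contracting each set to a single vertex therefore yields K_{5} as a minor, and since treewidth is minor-monotone, tw(G) ≥ tw(K_{5}) = 4. Therefore the treewidth is 4.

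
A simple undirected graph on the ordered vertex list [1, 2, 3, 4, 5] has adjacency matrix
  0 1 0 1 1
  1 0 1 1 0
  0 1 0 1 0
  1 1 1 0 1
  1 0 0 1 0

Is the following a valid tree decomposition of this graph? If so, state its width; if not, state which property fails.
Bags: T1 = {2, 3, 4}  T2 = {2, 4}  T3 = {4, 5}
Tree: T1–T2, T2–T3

No — vertex 1 appears in no bag.

A tree decomposition must satisfy three properties: every vertex lies in some bag; for every edge, both endpoints lie together in some bag; and for every vertex, the bags containing it form a connected subtree. Here vertex 1 appears in no bag, so the decomposition is invalid.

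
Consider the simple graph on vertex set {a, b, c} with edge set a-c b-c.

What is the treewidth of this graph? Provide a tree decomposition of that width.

The largest bag has 2 vertices, giving width 1; this decomposition certifies tw(G) ≤ 1. G has an edge, so its treewidth is at least 1. Therefore the treewidth is 1.

Treewidth 1.
One optimal decomposition is:
Bags: B1 = {b, c}  B2 = {a, c}
Tree: B1–B2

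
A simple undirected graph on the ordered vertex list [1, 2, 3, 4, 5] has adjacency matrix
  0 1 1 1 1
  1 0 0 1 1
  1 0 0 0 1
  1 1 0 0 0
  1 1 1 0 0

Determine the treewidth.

2

A width-2 tree decomposition is:
Bags: B1 = {1, 2, 5}  B2 = {1, 3, 5}  B3 = {1, 2, 4}
Tree: B1–B2, B1–B3
The largest bag has 3 vertices, giving width 2; this decomposition certifies tw(G) ≤ 2. For the lower bound, the 3 vertices {1, 2, 4} are pairwise adjacent, and any tree decomposition puts a clique entirely inside one bag — forcing width ≥ 2. Combining the bounds, tw(G) = 2.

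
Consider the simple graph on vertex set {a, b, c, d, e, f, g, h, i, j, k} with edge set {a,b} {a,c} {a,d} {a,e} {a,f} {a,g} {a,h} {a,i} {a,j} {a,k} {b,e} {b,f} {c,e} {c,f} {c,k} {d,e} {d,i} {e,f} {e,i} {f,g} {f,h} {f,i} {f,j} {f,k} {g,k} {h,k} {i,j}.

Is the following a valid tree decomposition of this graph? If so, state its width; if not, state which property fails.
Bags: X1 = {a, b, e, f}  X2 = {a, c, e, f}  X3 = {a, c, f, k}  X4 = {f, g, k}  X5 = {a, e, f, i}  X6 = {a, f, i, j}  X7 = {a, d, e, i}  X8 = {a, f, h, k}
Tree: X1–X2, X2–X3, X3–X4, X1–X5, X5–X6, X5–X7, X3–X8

A tree decomposition must satisfy three properties: every vertex lies in some bag; for every edge, both endpoints lie together in some bag; and for every vertex, the bags containing it form a connected subtree. Here edge (a,g) lies in no bag, so the decomposition is invalid.

No — edge (a,g) lies in no bag.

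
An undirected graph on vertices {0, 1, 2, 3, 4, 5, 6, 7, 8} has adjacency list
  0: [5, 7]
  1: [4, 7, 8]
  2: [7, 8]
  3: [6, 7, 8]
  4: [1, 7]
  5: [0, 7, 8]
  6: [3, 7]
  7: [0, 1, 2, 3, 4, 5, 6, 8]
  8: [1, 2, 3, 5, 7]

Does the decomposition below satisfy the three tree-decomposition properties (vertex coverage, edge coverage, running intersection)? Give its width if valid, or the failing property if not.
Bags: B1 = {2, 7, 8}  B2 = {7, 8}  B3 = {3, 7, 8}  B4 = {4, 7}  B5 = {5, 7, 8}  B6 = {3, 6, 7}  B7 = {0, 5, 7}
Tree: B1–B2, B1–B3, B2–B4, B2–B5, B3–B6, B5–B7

A tree decomposition must satisfy three properties: every vertex lies in some bag; for every edge, both endpoints lie together in some bag; and for every vertex, the bags containing it form a connected subtree. Here vertex 1 appears in no bag, so the decomposition is invalid.

No — vertex 1 appears in no bag.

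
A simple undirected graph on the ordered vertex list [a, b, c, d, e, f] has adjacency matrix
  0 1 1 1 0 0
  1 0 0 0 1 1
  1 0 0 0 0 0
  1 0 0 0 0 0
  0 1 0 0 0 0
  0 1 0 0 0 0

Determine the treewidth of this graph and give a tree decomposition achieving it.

Every bag has size at most 2, so the width is 2 − 1 = 1 and tw(G) ≤ 1. Any graph with an edge has treewidth ≥ 1, and G has the edge b–e. Combining the bounds, tw(G) = 1.

Treewidth 1.
One optimal decomposition is:
Bags: B1 = {b, e}  B2 = {a, b}  B3 = {b, f}  B4 = {a, c}  B5 = {a, d}
Tree: B1–B2, B2–B3, B2–B4, B4–B5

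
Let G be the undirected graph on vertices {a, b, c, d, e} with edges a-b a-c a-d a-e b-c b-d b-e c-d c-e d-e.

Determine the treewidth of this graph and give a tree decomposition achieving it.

Treewidth 4.
One optimal decomposition is:
Bags: B1 = {a, b, c, d, e}
Tree: (single bag)

A single bag containing all 5 vertices is trivially a valid decomposition of width 4. Conversely, {a, b, c, d, e} is a clique of size 5, and the vertices of any clique must share a bag in every tree decomposition; so some bag has ≥ 5 vertices and tw(G) ≥ 4. Therefore the treewidth is 4.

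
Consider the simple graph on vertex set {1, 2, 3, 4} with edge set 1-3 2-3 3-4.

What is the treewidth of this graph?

1

A width-1 tree decomposition is:
Bags: B1 = {1, 3}  B2 = {3, 4}  B3 = {2, 3}
Tree: B1–B2, B2–B3
Every bag has size at most 2, so the width is 2 − 1 = 1 and tw(G) ≤ 1. Any graph with an edge has treewidth ≥ 1, and G has the edge 3–1. Combining the bounds, tw(G) = 1.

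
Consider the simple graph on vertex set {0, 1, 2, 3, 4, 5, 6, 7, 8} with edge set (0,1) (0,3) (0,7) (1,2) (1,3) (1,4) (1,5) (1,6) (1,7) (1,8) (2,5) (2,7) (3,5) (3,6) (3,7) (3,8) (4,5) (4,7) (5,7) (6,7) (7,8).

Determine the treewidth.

3

A width-3 tree decomposition is:
Bags: B1 = {1, 4, 5, 7}  B2 = {1, 2, 5, 7}  B3 = {1, 3, 5, 7}  B4 = {1, 3, 6, 7}  B5 = {1, 3, 7, 8}  B6 = {0, 1, 3, 7}
Tree: B1–B2, B1–B3, B3–B4, B4–B5, B5–B6
Each bag holds 4 vertices, so the decomposition has width 3, which upper-bounds the treewidth. For the lower bound, the 4 vertices {1, 2, 5, 7} are pairwise adjacent, and any tree decomposition puts a clique entirely inside one bag — forcing width ≥ 3. Hence tw(G) = 3 exactly.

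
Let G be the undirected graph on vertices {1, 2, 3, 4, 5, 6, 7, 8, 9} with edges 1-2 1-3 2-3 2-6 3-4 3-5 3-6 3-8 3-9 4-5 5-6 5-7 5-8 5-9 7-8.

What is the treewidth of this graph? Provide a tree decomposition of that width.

Each bag holds 3 vertices, so the decomposition has width 2, which upper-bounds the treewidth. For the lower bound, the 3 vertices {1, 2, 3} are pairwise adjacent, and any tree decomposition puts a clique entirely inside one bag — forcing width ≥ 2. The upper and lower bounds meet at 2, so that is the treewidth.

Treewidth 2.
One such decomposition:
Bags: B1 = {2, 3, 6}  B2 = {3, 5, 6}  B3 = {3, 5, 8}  B4 = {3, 5, 9}  B5 = {3, 4, 5}  B6 = {5, 7, 8}  B7 = {1, 2, 3}
Tree: B1–B2, B2–B3, B2–B4, B2–B5, B3–B6, B1–B7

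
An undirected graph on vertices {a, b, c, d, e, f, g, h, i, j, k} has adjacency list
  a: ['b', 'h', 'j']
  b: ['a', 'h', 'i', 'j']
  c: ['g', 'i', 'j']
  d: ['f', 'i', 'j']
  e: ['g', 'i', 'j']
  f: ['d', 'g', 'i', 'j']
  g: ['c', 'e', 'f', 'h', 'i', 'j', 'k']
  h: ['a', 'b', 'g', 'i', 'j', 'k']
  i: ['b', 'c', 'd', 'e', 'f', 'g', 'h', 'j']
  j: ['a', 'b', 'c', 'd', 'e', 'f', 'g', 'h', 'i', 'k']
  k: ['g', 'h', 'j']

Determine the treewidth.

A width-3 tree decomposition is:
Bags: B1 = {g, h, i, j}  B2 = {b, h, i, j}  B3 = {c, g, i, j}  B4 = {f, g, i, j}  B5 = {e, g, i, j}  B6 = {d, f, i, j}  B7 = {g, h, j, k}  B8 = {a, b, h, j}
Tree: B1–B2, B1–B3, B1–B4, B1–B5, B4–B6, B1–B7, B2–B8
Each bag holds 4 vertices, so the decomposition has width 3, which upper-bounds the treewidth. Conversely, {a, b, h, j} is a clique of size 4, and the vertices of any clique must share a bag in every tree decomposition; so some bag has ≥ 4 vertices and tw(G) ≥ 3. The upper and lower bounds meet at 3, so that is the treewidth.

3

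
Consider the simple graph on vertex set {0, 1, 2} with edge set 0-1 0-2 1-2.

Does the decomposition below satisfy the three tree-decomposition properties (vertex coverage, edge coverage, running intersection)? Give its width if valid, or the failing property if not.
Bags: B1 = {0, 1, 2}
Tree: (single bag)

Every vertex of G appears in some bag (union = {0, 1, 2}); every edge is covered by a bag; and for each vertex v the set of bags containing v is connected in the bag tree. The decomposition is therefore valid. The largest bag has 3 vertices, so the width is 2.

Yes; width 2.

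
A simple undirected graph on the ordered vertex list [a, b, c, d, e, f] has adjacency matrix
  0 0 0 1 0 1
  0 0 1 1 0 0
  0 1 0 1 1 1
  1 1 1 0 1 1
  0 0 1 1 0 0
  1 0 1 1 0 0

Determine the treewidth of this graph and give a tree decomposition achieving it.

Treewidth 2.
One optimal decomposition is:
Bags: B1 = {b, c, d}  B2 = {c, d, f}  B3 = {a, d, f}  B4 = {c, d, e}
Tree: B1–B2, B2–B3, B1–B4

The largest bag has 3 vertices, giving width 2; this decomposition certifies tw(G) ≤ 2. On the other hand G contains the 3-clique {c, d, e}. A clique must lie in a single bag of any decomposition, so no decomposition can have width below 2. Therefore the treewidth is 2.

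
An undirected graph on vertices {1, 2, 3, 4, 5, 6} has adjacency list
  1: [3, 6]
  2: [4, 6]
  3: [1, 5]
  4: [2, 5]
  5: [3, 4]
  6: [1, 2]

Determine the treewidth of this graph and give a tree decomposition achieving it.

Treewidth 2.
One optimal decomposition is:
Bags: B1 = {1, 2, 6}  B2 = {1, 2, 4}  B3 = {1, 4, 5}  B4 = {1, 3, 5}
Tree: B1–B2, B2–B3, B3–B4

Each bag holds 3 vertices, so the decomposition has width 2, which upper-bounds the treewidth. Since 1–6–2–4–5–3–1 is a cycle in G, G is not acyclic. Forests are exactly the graphs of treewidth ≤ 1, so tw(G) ≥ 2. The upper and lower bounds meet at 2, so that is the treewidth.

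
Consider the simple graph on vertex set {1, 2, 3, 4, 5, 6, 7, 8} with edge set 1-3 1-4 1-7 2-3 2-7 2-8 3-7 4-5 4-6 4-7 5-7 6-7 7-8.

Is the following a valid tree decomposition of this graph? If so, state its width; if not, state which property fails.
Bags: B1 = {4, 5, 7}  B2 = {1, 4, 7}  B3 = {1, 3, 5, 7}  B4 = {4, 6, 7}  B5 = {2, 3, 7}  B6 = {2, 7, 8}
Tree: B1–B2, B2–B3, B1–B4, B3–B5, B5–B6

A tree decomposition must satisfy three properties: every vertex lies in some bag; for every edge, both endpoints lie together in some bag; and for every vertex, the bags containing it form a connected subtree. Here bags containing vertex 5 are not connected in the tree, so the decomposition is invalid.

No — bags containing vertex 5 are not connected in the tree.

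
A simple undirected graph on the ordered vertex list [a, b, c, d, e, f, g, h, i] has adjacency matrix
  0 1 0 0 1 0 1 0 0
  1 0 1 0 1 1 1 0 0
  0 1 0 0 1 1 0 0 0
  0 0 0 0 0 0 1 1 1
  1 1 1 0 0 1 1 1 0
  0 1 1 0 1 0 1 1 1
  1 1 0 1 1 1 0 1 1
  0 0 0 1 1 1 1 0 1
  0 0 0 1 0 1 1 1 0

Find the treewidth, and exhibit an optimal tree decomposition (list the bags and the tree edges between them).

Each bag holds 4 vertices, so the decomposition has width 3, which upper-bounds the treewidth. Conversely, {d, g, h, i} is a clique of size 4, and the vertices of any clique must share a bag in every tree decomposition; so some bag has ≥ 4 vertices and tw(G) ≥ 3. The upper and lower bounds meet at 3, so that is the treewidth.

Treewidth 3.
One such decomposition:
Bags: B1 = {a, b, e, g}  B2 = {b, e, f, g}  B3 = {e, f, g, h}  B4 = {f, g, h, i}  B5 = {b, c, e, f}  B6 = {d, g, h, i}
Tree: B1–B2, B2–B3, B3–B4, B2–B5, B4–B6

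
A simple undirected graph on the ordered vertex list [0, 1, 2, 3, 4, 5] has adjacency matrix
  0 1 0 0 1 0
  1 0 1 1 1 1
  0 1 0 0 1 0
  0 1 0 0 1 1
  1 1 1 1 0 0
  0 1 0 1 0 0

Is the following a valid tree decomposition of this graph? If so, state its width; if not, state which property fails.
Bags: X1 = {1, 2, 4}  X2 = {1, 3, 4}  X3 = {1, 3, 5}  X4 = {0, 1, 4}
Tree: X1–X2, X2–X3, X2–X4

Yes; width 2.

Every vertex of G appears in some bag (union = {0, 1, 2, 3, 4, 5}); every edge is covered by a bag; and for each vertex v the set of bags containing v is connected in the bag tree. The decomposition is therefore valid. The largest bag has 3 vertices, so the width is 2.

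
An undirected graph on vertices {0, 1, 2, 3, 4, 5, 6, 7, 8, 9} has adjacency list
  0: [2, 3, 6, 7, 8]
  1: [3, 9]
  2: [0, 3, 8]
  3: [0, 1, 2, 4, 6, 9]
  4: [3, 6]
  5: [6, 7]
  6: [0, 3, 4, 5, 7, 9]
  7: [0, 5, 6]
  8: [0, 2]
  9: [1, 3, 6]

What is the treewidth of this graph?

2

A width-2 tree decomposition is:
Bags: B1 = {0, 3, 6}  B2 = {3, 6, 9}  B3 = {0, 6, 7}  B4 = {1, 3, 9}  B5 = {3, 4, 6}  B6 = {0, 2, 3}  B7 = {0, 2, 8}  B8 = {5, 6, 7}
Tree: B1–B2, B1–B3, B2–B4, B1–B5, B1–B6, B6–B7, B3–B8
Each bag holds 3 vertices, so the decomposition has width 2, which upper-bounds the treewidth. For the lower bound, the 3 vertices {0, 2, 8} are pairwise adjacent, and any tree decomposition puts a clique entirely inside one bag — forcing width ≥ 2. Hence tw(G) = 2 exactly.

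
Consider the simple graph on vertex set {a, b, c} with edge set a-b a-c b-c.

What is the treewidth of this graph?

A width-2 tree decomposition is:
Bags: B1 = {a, b, c}
Tree: (single bag)
With just one bag of size 3, the width is 3 − 1 = 2, so tw(G) ≤ 2. For the lower bound, the 3 vertices {a, b, c} are pairwise adjacent, and any tree decomposition puts a clique entirely inside one bag — forcing width ≥ 2. Hence tw(G) = 2 exactly.

2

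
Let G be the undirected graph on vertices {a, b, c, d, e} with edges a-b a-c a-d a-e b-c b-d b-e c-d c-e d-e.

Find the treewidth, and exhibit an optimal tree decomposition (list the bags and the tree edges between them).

Treewidth 4.
Bags: B1 = {a, b, c, d, e}
Tree: (single bag)

With just one bag of size 5, the width is 5 − 1 = 4, so tw(G) ≤ 4. On the other hand G contains the 5-clique {a, b, c, d, e}. A clique must lie in a single bag of any decomposition, so no decomposition can have width below 4. The upper and lower bounds meet at 4, so that is the treewidth.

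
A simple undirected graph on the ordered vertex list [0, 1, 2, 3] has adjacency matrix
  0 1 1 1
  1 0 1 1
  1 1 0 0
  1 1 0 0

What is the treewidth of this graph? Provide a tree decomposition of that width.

Treewidth 2.
One such decomposition:
Bags: B1 = {0, 1, 3}  B2 = {0, 1, 2}
Tree: B1–B2

Each bag holds 3 vertices, so the decomposition has width 2, which upper-bounds the treewidth. For the lower bound, the 3 vertices {0, 1, 2} are pairwise adjacent, and any tree decomposition puts a clique entirely inside one bag — forcing width ≥ 2. Therefore the treewidth is 2.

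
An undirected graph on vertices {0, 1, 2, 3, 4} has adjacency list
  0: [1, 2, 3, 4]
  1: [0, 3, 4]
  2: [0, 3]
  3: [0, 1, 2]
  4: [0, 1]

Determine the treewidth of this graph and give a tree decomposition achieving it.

Each bag holds 3 vertices, so the decomposition has width 2, which upper-bounds the treewidth. On the other hand G contains the 3-clique {0, 1, 3}. A clique must lie in a single bag of any decomposition, so no decomposition can have width below 2. Hence tw(G) = 2 exactly.

Treewidth 2.
One optimal decomposition is:
Bags: B1 = {0, 1, 3}  B2 = {0, 1, 4}  B3 = {0, 2, 3}
Tree: B1–B2, B1–B3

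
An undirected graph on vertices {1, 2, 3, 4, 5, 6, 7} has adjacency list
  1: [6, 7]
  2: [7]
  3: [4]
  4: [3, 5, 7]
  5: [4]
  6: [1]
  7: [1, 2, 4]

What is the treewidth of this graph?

1

A width-1 tree decomposition is:
Bags: B1 = {1, 7}  B2 = {4, 7}  B3 = {2, 7}  B4 = {3, 4}  B5 = {1, 6}  B6 = {4, 5}
Tree: B1–B2, B2–B3, B2–B4, B1–B5, B4–B6
Each bag holds 2 vertices, so the decomposition has width 1, which upper-bounds the treewidth. G has an edge, so its treewidth is at least 1. Hence tw(G) = 1 exactly.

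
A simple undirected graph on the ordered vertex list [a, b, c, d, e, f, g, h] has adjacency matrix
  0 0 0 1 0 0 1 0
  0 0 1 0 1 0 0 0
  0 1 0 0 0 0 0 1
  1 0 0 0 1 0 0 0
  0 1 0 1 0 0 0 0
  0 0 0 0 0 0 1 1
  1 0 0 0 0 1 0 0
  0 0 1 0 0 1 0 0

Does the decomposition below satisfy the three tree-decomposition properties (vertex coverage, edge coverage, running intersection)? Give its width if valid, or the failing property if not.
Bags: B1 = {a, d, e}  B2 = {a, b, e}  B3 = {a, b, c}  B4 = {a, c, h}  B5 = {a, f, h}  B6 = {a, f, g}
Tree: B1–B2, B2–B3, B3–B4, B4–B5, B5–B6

Checking the three conditions: (i) the bags cover all of {a, b, c, d, e, f, g, h}; (ii) for each edge, some bag contains both endpoints; (iii) the bags containing any fixed vertex form a subtree. All hold, so the decomposition is valid with width 3 − 1 = 2.

Yes; width 2.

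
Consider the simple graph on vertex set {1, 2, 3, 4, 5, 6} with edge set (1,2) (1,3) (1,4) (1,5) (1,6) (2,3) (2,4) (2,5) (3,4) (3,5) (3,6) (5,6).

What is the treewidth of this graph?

A width-3 tree decomposition is:
Bags: B1 = {1, 2, 3, 4}  B2 = {1, 2, 3, 5}  B3 = {1, 3, 5, 6}
Tree: B1–B2, B2–B3
Each bag holds 4 vertices, so the decomposition has width 3, which upper-bounds the treewidth. On the other hand G contains the 4-clique {1, 2, 3, 4}. A clique must lie in a single bag of any decomposition, so no decomposition can have width below 3. Therefore the treewidth is 3.

3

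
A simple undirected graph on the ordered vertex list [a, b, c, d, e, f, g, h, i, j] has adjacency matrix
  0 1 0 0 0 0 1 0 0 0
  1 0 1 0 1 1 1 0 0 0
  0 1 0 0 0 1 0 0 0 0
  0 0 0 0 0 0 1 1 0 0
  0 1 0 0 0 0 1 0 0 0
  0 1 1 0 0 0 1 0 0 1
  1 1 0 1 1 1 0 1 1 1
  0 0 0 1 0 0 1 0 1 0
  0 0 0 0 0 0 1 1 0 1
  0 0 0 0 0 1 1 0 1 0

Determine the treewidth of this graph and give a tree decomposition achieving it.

Treewidth 2.
One optimal decomposition is:
Bags: B1 = {f, g, j}  B2 = {b, f, g}  B3 = {a, b, g}  B4 = {g, i, j}  B5 = {b, c, f}  B6 = {b, e, g}  B7 = {g, h, i}  B8 = {d, g, h}
Tree: B1–B2, B2–B3, B1–B4, B2–B5, B3–B6, B4–B7, B7–B8

Each bag holds 3 vertices, so the decomposition has width 2, which upper-bounds the treewidth. For the lower bound, the 3 vertices {d, g, h} are pairwise adjacent, and any tree decomposition puts a clique entirely inside one bag — forcing width ≥ 2. Hence tw(G) = 2 exactly.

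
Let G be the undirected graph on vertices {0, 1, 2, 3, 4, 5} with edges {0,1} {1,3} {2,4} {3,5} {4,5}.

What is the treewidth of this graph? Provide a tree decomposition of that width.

Treewidth 1.
Bags: B1 = {1, 3}  B2 = {3, 5}  B3 = {4, 5}  B4 = {2, 4}  B5 = {0, 1}
Tree: B1–B2, B2–B3, B3–B4, B1–B5

Each bag holds 2 vertices, so the decomposition has width 1, which upper-bounds the treewidth. G has an edge, so its treewidth is at least 1. Hence tw(G) = 1 exactly.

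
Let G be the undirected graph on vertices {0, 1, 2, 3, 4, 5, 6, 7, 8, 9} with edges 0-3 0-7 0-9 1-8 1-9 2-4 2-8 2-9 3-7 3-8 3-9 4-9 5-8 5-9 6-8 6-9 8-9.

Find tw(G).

2

A width-2 tree decomposition is:
Bags: B1 = {3, 8, 9}  B2 = {0, 3, 9}  B3 = {6, 8, 9}  B4 = {2, 8, 9}  B5 = {5, 8, 9}  B6 = {2, 4, 9}  B7 = {0, 3, 7}  B8 = {1, 8, 9}
Tree: B1–B2, B1–B3, B1–B4, B4–B5, B4–B6, B2–B7, B4–B8
Each bag holds 3 vertices, so the decomposition has width 2, which upper-bounds the treewidth. On the other hand G contains the 3-clique {0, 3, 9}. A clique must lie in a single bag of any decomposition, so no decomposition can have width below 2. Therefore the treewidth is 2.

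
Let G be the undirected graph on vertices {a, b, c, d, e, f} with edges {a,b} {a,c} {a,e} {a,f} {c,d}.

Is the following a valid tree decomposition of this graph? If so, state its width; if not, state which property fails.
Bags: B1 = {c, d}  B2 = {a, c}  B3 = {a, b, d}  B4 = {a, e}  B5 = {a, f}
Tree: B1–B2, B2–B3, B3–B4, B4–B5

A tree decomposition must satisfy three properties: every vertex lies in some bag; for every edge, both endpoints lie together in some bag; and for every vertex, the bags containing it form a connected subtree. Here bags containing vertex d are not connected in the tree, so the decomposition is invalid.

No — bags containing vertex d are not connected in the tree.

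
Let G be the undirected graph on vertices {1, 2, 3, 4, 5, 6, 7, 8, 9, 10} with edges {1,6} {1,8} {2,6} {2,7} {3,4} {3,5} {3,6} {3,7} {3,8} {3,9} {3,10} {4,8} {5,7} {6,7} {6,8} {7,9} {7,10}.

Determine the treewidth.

A width-2 tree decomposition is:
Bags: B1 = {3, 6, 7}  B2 = {3, 6, 8}  B3 = {2, 6, 7}  B4 = {3, 4, 8}  B5 = {3, 5, 7}  B6 = {3, 7, 9}  B7 = {1, 6, 8}  B8 = {3, 7, 10}
Tree: B1–B2, B1–B3, B2–B4, B1–B5, B5–B6, B2–B7, B5–B8
Each bag holds 3 vertices, so the decomposition has width 2, which upper-bounds the treewidth. For the lower bound, the 3 vertices {1, 6, 8} are pairwise adjacent, and any tree decomposition puts a clique entirely inside one bag — forcing width ≥ 2. Hence tw(G) = 2 exactly.

2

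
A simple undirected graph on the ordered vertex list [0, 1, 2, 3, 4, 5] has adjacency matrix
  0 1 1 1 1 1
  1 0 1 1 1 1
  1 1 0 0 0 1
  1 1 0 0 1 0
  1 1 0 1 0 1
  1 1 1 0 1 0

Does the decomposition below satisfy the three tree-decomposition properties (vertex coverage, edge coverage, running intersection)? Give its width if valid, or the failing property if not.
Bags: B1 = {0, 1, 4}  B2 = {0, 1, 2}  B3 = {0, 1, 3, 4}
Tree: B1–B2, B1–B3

No — vertex 5 appears in no bag.

A tree decomposition must satisfy three properties: every vertex lies in some bag; for every edge, both endpoints lie together in some bag; and for every vertex, the bags containing it form a connected subtree. Here vertex 5 appears in no bag, so the decomposition is invalid.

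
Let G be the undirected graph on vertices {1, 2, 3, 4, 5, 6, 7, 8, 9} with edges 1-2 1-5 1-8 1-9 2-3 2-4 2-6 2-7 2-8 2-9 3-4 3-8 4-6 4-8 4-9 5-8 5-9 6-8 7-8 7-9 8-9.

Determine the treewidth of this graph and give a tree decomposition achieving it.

Every bag has size at most 4, so the width is 4 − 1 = 3 and tw(G) ≤ 3. For the lower bound, the 4 vertices {1, 2, 8, 9} are pairwise adjacent, and any tree decomposition puts a clique entirely inside one bag — forcing width ≥ 3. Therefore the treewidth is 3.

Treewidth 3.
One optimal decomposition is:
Bags: B1 = {1, 5, 8, 9}  B2 = {1, 2, 8, 9}  B3 = {2, 4, 8, 9}  B4 = {2, 7, 8, 9}  B5 = {2, 4, 6, 8}  B6 = {2, 3, 4, 8}
Tree: B1–B2, B2–B3, B3–B4, B3–B5, B5–B6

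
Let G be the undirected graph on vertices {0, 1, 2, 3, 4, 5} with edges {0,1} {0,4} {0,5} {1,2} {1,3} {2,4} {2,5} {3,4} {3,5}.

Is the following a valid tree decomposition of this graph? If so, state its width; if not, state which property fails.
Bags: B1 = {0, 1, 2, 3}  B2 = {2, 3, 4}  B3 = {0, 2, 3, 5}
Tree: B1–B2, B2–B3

No — edge (0,4) lies in no bag.

A tree decomposition must satisfy three properties: every vertex lies in some bag; for every edge, both endpoints lie together in some bag; and for every vertex, the bags containing it form a connected subtree. Here edge (0,4) lies in no bag, so the decomposition is invalid.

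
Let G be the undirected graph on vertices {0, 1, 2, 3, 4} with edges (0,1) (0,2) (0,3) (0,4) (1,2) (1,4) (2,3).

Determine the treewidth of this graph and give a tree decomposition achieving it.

Treewidth 2.
Bags: B1 = {0, 1, 2}  B2 = {0, 1, 4}  B3 = {0, 2, 3}
Tree: B1–B2, B1–B3

Every bag has size at most 3, so the width is 3 − 1 = 2 and tw(G) ≤ 2. On the other hand G contains the 3-clique {0, 1, 2}. A clique must lie in a single bag of any decomposition, so no decomposition can have width below 2. Hence tw(G) = 2 exactly.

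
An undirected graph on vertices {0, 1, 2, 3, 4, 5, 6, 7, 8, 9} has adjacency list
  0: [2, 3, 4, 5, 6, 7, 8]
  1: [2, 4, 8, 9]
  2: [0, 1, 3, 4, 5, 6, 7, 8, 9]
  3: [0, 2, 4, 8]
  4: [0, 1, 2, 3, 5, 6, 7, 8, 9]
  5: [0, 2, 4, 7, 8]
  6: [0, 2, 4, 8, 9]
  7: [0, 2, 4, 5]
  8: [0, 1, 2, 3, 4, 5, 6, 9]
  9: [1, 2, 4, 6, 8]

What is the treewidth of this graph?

4

A width-4 tree decomposition is:
Bags: B1 = {0, 2, 4, 6, 8}  B2 = {0, 2, 3, 4, 8}  B3 = {0, 2, 4, 5, 8}  B4 = {2, 4, 6, 8, 9}  B5 = {1, 2, 4, 8, 9}  B6 = {0, 2, 4, 5, 7}
Tree: B1–B2, B1–B3, B1–B4, B4–B5, B3–B6
Every bag has size at most 5, so the width is 5 − 1 = 4 and tw(G) ≤ 4. Conversely, {0, 2, 3, 4, 8} is a clique of size 5, and the vertices of any clique must share a bag in every tree decomposition; so some bag has ≥ 5 vertices and tw(G) ≥ 4. Hence tw(G) = 4 exactly.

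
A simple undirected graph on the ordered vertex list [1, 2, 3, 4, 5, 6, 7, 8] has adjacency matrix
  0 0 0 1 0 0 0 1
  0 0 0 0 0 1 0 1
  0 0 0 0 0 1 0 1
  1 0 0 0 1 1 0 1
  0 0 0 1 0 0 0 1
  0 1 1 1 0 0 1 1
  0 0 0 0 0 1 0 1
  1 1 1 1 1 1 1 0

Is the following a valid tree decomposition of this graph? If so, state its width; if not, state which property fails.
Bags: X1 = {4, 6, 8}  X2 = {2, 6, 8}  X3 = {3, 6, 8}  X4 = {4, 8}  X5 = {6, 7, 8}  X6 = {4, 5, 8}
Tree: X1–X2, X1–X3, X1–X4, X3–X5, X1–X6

A tree decomposition must satisfy three properties: every vertex lies in some bag; for every edge, both endpoints lie together in some bag; and for every vertex, the bags containing it form a connected subtree. Here vertex 1 appears in no bag, so the decomposition is invalid.

No — vertex 1 appears in no bag.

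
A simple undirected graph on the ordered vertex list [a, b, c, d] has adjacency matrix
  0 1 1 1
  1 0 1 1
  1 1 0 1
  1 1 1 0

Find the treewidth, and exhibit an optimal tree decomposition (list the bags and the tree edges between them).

Treewidth 3.
One such decomposition:
Bags: B1 = {a, b, c, d}
Tree: (single bag)

A single bag containing all 4 vertices is trivially a valid decomposition of width 3. On the other hand G contains the 4-clique {a, b, c, d}. A clique must lie in a single bag of any decomposition, so no decomposition can have width below 3. Therefore the treewidth is 3.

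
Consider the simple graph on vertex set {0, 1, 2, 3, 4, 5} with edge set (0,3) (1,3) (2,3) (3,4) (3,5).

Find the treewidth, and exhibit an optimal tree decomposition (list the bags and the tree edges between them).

Treewidth 1.
One optimal decomposition is:
Bags: B1 = {1, 3}  B2 = {2, 3}  B3 = {0, 3}  B4 = {3, 4}  B5 = {3, 5}
Tree: B1–B2, B1–B3, B3–B4, B1–B5

Each bag holds 2 vertices, so the decomposition has width 1, which upper-bounds the treewidth. Any graph with an edge has treewidth ≥ 1, and G has the edge 3–1. The upper and lower bounds meet at 1, so that is the treewidth.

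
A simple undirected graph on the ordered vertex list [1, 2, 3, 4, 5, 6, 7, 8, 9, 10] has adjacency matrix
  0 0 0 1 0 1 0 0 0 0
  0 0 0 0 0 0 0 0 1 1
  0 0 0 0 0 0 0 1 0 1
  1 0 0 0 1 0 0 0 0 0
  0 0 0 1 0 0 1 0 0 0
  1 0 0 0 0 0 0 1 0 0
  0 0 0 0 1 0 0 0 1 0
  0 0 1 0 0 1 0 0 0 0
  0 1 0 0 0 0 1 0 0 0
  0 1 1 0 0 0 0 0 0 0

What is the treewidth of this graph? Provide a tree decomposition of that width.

Treewidth 2.
Bags: B1 = {5, 7, 9}  B2 = {2, 5, 9}  B3 = {2, 5, 10}  B4 = {3, 5, 10}  B5 = {3, 5, 8}  B6 = {5, 6, 8}  B7 = {1, 5, 6}  B8 = {1, 4, 5}
Tree: B1–B2, B2–B3, B3–B4, B4–B5, B5–B6, B6–B7, B7–B8

The largest bag has 3 vertices, giving width 2; this decomposition certifies tw(G) ≤ 2. The edges 5–7–9–2–10–3–8–6–1–4–5 form a cycle, so G is not a tree and its treewidth is at least 2. Combining the bounds, tw(G) = 2.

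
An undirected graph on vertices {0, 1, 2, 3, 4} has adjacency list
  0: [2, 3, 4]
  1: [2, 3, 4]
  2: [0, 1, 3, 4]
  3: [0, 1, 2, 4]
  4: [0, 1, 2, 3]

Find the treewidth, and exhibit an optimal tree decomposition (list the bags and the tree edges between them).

Treewidth 3.
One optimal decomposition is:
Bags: B1 = {1, 2, 3, 4}  B2 = {0, 2, 3, 4}
Tree: B1–B2

Every bag has size at most 4, so the width is 4 − 1 = 3 and tw(G) ≤ 3. Conversely, {0, 2, 3, 4} is a clique of size 4, and the vertices of any clique must share a bag in every tree decomposition; so some bag has ≥ 4 vertices and tw(G) ≥ 3. Therefore the treewidth is 3.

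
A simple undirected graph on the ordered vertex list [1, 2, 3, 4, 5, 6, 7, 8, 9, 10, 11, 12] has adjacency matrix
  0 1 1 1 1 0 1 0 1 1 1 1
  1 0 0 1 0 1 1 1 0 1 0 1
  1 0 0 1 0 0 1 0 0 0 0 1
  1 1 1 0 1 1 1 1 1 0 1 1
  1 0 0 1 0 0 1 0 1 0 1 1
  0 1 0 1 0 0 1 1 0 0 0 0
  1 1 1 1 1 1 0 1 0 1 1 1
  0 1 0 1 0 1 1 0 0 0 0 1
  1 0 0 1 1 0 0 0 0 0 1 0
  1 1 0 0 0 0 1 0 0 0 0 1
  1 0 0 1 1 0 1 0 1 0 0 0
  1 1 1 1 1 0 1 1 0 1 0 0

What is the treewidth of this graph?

A width-4 tree decomposition is:
Bags: B1 = {1, 2, 4, 7, 12}  B2 = {2, 4, 7, 8, 12}  B3 = {1, 3, 4, 7, 12}  B4 = {1, 4, 5, 7, 12}  B5 = {2, 4, 6, 7, 8}  B6 = {1, 4, 5, 7, 11}  B7 = {1, 2, 7, 10, 12}  B8 = {1, 4, 5, 9, 11}
Tree: B1–B2, B1–B3, B3–B4, B2–B5, B4–B6, B1–B7, B6–B8
Each bag holds 5 vertices, so the decomposition has width 4, which upper-bounds the treewidth. For the lower bound, the 5 vertices {1, 2, 7, 10, 12} are pairwise adjacent, and any tree decomposition puts a clique entirely inside one bag — forcing width ≥ 4. Combining the bounds, tw(G) = 4.

4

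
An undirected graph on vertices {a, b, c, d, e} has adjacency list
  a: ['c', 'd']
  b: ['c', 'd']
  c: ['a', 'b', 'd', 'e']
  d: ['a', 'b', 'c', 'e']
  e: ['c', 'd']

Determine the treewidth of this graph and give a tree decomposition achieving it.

The largest bag has 3 vertices, giving width 2; this decomposition certifies tw(G) ≤ 2. For the lower bound, the 3 vertices {c, d, e} are pairwise adjacent, and any tree decomposition puts a clique entirely inside one bag — forcing width ≥ 2. Combining the bounds, tw(G) = 2.

Treewidth 2.
One such decomposition:
Bags: B1 = {c, d, e}  B2 = {a, c, d}  B3 = {b, c, d}
Tree: B1–B2, B1–B3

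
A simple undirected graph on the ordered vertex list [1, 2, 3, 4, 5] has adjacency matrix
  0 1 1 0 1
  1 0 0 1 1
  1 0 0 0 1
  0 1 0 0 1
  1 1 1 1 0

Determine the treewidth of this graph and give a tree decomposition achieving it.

Every bag has size at most 3, so the width is 3 − 1 = 2 and tw(G) ≤ 2. On the other hand G contains the 3-clique {1, 2, 5}. A clique must lie in a single bag of any decomposition, so no decomposition can have width below 2. Therefore the treewidth is 2.

Treewidth 2.
One optimal decomposition is:
Bags: B1 = {1, 3, 5}  B2 = {1, 2, 5}  B3 = {2, 4, 5}
Tree: B1–B2, B2–B3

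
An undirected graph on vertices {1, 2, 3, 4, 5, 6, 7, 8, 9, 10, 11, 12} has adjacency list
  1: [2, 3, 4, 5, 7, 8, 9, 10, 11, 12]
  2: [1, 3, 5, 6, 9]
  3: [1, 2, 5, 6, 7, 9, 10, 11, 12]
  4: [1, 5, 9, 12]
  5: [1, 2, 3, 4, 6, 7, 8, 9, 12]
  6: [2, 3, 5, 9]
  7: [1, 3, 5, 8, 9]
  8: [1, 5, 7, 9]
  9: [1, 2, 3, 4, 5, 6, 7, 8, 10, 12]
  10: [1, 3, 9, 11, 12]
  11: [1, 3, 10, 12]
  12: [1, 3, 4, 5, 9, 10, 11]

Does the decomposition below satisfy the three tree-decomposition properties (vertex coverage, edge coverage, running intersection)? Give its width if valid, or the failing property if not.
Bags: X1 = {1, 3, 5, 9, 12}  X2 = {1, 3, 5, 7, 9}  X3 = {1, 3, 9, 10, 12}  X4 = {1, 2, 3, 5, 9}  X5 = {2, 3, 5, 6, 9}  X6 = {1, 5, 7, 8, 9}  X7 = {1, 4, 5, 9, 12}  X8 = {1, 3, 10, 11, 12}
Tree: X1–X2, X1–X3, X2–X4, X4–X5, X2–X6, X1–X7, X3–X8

Yes; width 4.

Every vertex of G appears in some bag (union = {1, 2, 3, 4, 5, 6, 7, 8, 9, 10, 11, 12}); every edge is covered by a bag; and for each vertex v the set of bags containing v is connected in the bag tree. The decomposition is therefore valid. The largest bag has 5 vertices, so the width is 4.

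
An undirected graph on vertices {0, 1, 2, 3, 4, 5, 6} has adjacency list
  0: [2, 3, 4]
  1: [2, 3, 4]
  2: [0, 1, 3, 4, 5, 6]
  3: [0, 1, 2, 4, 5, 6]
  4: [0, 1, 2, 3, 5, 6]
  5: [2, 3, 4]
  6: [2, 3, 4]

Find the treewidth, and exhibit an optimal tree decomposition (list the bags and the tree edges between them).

Each bag holds 4 vertices, so the decomposition has width 3, which upper-bounds the treewidth. On the other hand G contains the 4-clique {0, 2, 3, 4}. A clique must lie in a single bag of any decomposition, so no decomposition can have width below 3. Hence tw(G) = 3 exactly.

Treewidth 3.
One such decomposition:
Bags: B1 = {2, 3, 4, 5}  B2 = {1, 2, 3, 4}  B3 = {0, 2, 3, 4}  B4 = {2, 3, 4, 6}
Tree: B1–B2, B1–B3, B2–B4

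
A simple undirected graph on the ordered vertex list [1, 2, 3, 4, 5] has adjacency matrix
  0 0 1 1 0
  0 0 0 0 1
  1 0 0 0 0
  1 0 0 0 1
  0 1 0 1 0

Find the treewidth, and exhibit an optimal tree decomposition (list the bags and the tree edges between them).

Each bag holds 2 vertices, so the decomposition has width 1, which upper-bounds the treewidth. Any graph with an edge has treewidth ≥ 1, and G has the edge 3–1. Therefore the treewidth is 1.

Treewidth 1.
One such decomposition:
Bags: B1 = {1, 3}  B2 = {1, 4}  B3 = {4, 5}  B4 = {2, 5}
Tree: B1–B2, B2–B3, B3–B4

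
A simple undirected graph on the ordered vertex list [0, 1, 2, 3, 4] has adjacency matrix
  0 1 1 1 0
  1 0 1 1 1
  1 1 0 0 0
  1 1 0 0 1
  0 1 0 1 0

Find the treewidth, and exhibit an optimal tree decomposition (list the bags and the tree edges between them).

The largest bag has 3 vertices, giving width 2; this decomposition certifies tw(G) ≤ 2. Conversely, {0, 1, 2} is a clique of size 3, and the vertices of any clique must share a bag in every tree decomposition; so some bag has ≥ 3 vertices and tw(G) ≥ 2. Hence tw(G) = 2 exactly.

Treewidth 2.
One optimal decomposition is:
Bags: B1 = {0, 1, 3}  B2 = {1, 3, 4}  B3 = {0, 1, 2}
Tree: B1–B2, B1–B3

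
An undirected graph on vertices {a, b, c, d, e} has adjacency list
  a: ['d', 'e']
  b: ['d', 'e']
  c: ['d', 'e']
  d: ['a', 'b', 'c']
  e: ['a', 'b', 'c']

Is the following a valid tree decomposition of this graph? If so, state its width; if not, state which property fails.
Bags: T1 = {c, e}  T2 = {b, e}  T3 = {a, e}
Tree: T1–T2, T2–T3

A tree decomposition must satisfy three properties: every vertex lies in some bag; for every edge, both endpoints lie together in some bag; and for every vertex, the bags containing it form a connected subtree. Here vertex d appears in no bag, so the decomposition is invalid.

No — vertex d appears in no bag.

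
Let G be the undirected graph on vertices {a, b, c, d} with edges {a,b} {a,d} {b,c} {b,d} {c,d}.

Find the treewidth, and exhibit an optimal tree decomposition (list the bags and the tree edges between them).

Treewidth 2.
Bags: B1 = {a, b, d}  B2 = {b, c, d}
Tree: B1–B2

Every bag has size at most 3, so the width is 3 − 1 = 2 and tw(G) ≤ 2. Conversely, {b, c, d} is a clique of size 3, and the vertices of any clique must share a bag in every tree decomposition; so some bag has ≥ 3 vertices and tw(G) ≥ 2. The upper and lower bounds meet at 2, so that is the treewidth.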